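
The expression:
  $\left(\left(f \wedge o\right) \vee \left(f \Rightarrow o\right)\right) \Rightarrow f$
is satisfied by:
  {f: True}


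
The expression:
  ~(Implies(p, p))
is never true.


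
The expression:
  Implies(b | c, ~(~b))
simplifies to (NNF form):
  b | ~c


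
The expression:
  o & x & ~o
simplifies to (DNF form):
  False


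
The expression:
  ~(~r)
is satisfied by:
  {r: True}


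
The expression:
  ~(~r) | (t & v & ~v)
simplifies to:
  r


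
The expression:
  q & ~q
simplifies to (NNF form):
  False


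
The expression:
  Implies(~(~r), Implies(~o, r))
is always true.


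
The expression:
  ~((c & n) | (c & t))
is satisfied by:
  {n: False, c: False, t: False}
  {t: True, n: False, c: False}
  {n: True, t: False, c: False}
  {t: True, n: True, c: False}
  {c: True, t: False, n: False}


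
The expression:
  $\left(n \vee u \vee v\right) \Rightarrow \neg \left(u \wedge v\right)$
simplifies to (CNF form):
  $\neg u \vee \neg v$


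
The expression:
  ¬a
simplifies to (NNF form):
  ¬a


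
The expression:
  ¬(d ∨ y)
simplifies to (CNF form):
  ¬d ∧ ¬y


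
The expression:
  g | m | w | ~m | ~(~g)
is always true.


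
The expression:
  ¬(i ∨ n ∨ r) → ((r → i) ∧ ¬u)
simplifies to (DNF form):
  i ∨ n ∨ r ∨ ¬u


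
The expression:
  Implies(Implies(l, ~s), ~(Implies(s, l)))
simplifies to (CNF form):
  s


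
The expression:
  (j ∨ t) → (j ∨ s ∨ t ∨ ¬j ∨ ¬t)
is always true.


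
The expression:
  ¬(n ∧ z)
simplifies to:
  ¬n ∨ ¬z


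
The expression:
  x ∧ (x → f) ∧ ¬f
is never true.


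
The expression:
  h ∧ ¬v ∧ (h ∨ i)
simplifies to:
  h ∧ ¬v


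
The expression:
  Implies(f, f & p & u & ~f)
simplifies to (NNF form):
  ~f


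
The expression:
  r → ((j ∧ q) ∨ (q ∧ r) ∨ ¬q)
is always true.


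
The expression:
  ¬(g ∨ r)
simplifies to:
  ¬g ∧ ¬r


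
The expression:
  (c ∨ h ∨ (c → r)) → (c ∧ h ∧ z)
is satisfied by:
  {h: True, z: True, c: True}


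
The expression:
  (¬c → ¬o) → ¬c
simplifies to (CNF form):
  ¬c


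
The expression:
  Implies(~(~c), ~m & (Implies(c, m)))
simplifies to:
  ~c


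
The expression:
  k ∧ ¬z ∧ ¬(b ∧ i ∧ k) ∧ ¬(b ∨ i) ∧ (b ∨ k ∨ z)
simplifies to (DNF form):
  k ∧ ¬b ∧ ¬i ∧ ¬z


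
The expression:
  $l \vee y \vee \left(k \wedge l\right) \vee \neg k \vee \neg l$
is always true.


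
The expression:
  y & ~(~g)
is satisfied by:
  {g: True, y: True}


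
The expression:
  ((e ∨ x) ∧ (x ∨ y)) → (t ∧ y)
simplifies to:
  (t ∧ y) ∨ (¬e ∧ ¬x) ∨ (¬x ∧ ¬y)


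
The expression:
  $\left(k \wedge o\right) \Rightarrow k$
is always true.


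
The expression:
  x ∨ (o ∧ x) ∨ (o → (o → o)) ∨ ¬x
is always true.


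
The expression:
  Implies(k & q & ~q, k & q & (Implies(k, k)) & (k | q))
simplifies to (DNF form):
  True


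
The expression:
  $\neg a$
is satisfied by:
  {a: False}


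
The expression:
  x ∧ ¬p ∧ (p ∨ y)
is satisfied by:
  {x: True, y: True, p: False}


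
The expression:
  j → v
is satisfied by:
  {v: True, j: False}
  {j: False, v: False}
  {j: True, v: True}


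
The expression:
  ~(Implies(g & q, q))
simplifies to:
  False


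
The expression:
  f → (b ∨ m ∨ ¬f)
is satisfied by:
  {b: True, m: True, f: False}
  {b: True, m: False, f: False}
  {m: True, b: False, f: False}
  {b: False, m: False, f: False}
  {f: True, b: True, m: True}
  {f: True, b: True, m: False}
  {f: True, m: True, b: False}


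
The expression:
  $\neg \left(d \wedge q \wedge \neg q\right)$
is always true.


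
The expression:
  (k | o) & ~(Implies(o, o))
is never true.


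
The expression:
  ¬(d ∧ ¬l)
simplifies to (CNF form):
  l ∨ ¬d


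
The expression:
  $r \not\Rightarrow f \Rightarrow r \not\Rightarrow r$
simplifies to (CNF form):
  $f \vee \neg r$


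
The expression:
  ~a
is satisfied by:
  {a: False}


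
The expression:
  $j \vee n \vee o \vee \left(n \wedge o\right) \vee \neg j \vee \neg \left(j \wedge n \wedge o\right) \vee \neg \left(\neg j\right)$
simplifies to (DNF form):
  $\text{True}$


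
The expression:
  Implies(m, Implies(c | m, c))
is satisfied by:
  {c: True, m: False}
  {m: False, c: False}
  {m: True, c: True}


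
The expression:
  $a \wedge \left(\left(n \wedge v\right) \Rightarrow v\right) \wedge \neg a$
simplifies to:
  $\text{False}$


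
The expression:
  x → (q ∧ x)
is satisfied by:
  {q: True, x: False}
  {x: False, q: False}
  {x: True, q: True}


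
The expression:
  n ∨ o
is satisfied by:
  {n: True, o: True}
  {n: True, o: False}
  {o: True, n: False}


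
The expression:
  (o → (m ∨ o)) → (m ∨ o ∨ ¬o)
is always true.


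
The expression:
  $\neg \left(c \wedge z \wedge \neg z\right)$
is always true.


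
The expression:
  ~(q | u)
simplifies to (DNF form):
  ~q & ~u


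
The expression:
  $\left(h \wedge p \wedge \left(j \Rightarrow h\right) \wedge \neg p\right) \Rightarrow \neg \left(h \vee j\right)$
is always true.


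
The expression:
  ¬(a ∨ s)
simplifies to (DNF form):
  ¬a ∧ ¬s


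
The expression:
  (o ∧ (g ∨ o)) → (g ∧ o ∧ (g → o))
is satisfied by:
  {g: True, o: False}
  {o: False, g: False}
  {o: True, g: True}


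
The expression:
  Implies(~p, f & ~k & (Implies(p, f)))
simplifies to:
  p | (f & ~k)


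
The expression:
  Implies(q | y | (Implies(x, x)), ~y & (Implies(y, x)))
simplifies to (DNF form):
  ~y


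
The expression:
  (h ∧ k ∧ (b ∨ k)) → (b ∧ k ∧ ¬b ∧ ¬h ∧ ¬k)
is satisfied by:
  {h: False, k: False}
  {k: True, h: False}
  {h: True, k: False}


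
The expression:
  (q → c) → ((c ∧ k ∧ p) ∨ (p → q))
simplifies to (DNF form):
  q ∨ (c ∧ k) ∨ ¬p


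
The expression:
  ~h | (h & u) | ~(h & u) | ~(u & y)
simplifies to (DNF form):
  True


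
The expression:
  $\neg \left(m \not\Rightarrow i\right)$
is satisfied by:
  {i: True, m: False}
  {m: False, i: False}
  {m: True, i: True}


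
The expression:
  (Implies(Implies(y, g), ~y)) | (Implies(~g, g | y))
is always true.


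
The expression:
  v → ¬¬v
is always true.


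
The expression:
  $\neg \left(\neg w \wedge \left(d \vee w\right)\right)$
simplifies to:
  $w \vee \neg d$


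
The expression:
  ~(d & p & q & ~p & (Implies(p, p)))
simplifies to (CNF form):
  True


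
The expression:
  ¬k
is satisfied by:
  {k: False}


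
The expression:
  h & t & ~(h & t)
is never true.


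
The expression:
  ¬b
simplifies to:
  ¬b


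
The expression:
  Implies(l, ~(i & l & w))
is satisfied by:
  {l: False, i: False, w: False}
  {w: True, l: False, i: False}
  {i: True, l: False, w: False}
  {w: True, i: True, l: False}
  {l: True, w: False, i: False}
  {w: True, l: True, i: False}
  {i: True, l: True, w: False}


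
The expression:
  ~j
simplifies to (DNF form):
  ~j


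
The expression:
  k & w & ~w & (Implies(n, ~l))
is never true.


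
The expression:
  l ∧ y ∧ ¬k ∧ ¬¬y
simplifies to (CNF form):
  l ∧ y ∧ ¬k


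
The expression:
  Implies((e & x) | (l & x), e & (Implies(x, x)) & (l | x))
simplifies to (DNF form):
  e | ~l | ~x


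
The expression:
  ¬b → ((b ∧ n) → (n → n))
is always true.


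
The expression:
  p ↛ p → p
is always true.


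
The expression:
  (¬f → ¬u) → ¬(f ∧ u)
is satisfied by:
  {u: False, f: False}
  {f: True, u: False}
  {u: True, f: False}


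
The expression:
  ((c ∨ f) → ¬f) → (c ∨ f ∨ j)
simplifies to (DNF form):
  c ∨ f ∨ j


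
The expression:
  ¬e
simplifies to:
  ¬e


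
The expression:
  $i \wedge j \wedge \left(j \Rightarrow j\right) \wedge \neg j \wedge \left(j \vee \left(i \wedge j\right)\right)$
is never true.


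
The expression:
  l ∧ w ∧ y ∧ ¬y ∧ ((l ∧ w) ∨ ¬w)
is never true.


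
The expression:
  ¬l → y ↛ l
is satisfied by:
  {y: True, l: True}
  {y: True, l: False}
  {l: True, y: False}


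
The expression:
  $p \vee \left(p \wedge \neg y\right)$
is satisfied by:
  {p: True}


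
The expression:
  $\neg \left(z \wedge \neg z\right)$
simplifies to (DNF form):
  $\text{True}$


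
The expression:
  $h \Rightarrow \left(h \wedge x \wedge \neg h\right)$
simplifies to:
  $\neg h$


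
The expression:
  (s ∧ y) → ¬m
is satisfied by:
  {s: False, m: False, y: False}
  {y: True, s: False, m: False}
  {m: True, s: False, y: False}
  {y: True, m: True, s: False}
  {s: True, y: False, m: False}
  {y: True, s: True, m: False}
  {m: True, s: True, y: False}


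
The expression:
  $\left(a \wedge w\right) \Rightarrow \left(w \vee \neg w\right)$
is always true.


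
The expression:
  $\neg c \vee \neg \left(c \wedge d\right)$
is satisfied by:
  {c: False, d: False}
  {d: True, c: False}
  {c: True, d: False}


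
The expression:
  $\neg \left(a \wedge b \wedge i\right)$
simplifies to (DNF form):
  $\neg a \vee \neg b \vee \neg i$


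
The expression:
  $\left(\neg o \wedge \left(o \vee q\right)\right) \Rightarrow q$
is always true.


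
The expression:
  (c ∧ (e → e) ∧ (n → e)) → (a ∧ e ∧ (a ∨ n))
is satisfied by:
  {n: True, a: True, c: False, e: False}
  {n: True, a: False, c: False, e: False}
  {a: True, e: False, n: False, c: False}
  {e: False, a: False, n: False, c: False}
  {e: True, n: True, a: True, c: False}
  {e: True, n: True, a: False, c: False}
  {e: True, a: True, n: False, c: False}
  {e: True, a: False, n: False, c: False}
  {c: True, n: True, a: True, e: False}
  {c: True, n: True, a: False, e: False}
  {e: True, c: True, n: True, a: True}
  {e: True, c: True, a: True, n: False}


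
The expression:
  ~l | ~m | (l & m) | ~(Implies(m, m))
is always true.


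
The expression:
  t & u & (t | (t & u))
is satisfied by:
  {t: True, u: True}


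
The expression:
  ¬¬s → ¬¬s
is always true.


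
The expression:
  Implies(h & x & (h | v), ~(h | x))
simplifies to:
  ~h | ~x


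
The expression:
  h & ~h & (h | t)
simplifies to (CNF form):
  False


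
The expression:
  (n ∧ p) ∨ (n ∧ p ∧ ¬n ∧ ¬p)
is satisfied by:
  {p: True, n: True}


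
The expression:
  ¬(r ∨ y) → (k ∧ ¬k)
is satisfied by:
  {r: True, y: True}
  {r: True, y: False}
  {y: True, r: False}


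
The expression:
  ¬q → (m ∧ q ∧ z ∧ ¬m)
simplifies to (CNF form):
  q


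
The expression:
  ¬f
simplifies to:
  ¬f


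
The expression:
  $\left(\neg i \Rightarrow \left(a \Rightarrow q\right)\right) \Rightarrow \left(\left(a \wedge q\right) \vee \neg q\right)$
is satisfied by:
  {a: True, q: False}
  {q: False, a: False}
  {q: True, a: True}


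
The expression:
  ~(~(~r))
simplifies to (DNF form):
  ~r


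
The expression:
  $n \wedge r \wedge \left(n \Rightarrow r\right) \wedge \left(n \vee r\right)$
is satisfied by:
  {r: True, n: True}


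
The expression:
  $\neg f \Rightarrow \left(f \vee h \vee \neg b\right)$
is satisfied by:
  {h: True, f: True, b: False}
  {h: True, f: False, b: False}
  {f: True, h: False, b: False}
  {h: False, f: False, b: False}
  {b: True, h: True, f: True}
  {b: True, h: True, f: False}
  {b: True, f: True, h: False}


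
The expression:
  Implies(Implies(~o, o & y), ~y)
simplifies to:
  ~o | ~y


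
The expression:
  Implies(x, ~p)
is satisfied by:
  {p: False, x: False}
  {x: True, p: False}
  {p: True, x: False}


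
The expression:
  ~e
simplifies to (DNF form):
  ~e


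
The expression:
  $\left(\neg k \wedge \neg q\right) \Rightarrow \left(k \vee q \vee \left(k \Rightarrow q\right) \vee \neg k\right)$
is always true.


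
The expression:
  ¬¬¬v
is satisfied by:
  {v: False}


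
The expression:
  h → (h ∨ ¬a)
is always true.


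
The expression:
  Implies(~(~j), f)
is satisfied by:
  {f: True, j: False}
  {j: False, f: False}
  {j: True, f: True}


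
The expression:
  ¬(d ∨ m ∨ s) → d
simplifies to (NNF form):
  d ∨ m ∨ s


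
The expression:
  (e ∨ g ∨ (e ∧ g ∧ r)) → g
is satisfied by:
  {g: True, e: False}
  {e: False, g: False}
  {e: True, g: True}


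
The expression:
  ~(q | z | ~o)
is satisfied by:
  {o: True, q: False, z: False}


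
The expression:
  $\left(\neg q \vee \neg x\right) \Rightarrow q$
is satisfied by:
  {q: True}


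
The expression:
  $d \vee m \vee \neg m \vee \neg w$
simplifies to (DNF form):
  $\text{True}$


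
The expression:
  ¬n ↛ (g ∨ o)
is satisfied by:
  {n: False, o: False, g: False}


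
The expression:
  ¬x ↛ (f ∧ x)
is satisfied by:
  {x: False}


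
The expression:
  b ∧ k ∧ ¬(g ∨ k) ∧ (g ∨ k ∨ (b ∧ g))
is never true.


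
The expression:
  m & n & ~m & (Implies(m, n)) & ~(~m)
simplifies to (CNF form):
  False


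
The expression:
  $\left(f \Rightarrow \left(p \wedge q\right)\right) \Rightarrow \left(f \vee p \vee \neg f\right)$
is always true.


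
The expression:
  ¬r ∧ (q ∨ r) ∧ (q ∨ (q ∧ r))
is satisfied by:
  {q: True, r: False}


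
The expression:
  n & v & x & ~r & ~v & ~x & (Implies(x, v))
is never true.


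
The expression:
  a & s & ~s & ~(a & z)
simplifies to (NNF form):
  False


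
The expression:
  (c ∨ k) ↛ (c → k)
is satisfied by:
  {c: True, k: False}


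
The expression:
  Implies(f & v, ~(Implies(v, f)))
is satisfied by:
  {v: False, f: False}
  {f: True, v: False}
  {v: True, f: False}


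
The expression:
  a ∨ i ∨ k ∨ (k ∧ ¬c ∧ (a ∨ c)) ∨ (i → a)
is always true.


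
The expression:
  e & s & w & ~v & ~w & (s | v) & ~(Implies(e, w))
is never true.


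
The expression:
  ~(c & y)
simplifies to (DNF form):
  ~c | ~y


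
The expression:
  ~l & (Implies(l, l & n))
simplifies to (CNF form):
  ~l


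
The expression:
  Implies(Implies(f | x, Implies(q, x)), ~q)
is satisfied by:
  {f: True, x: False, q: False}
  {x: False, q: False, f: False}
  {f: True, x: True, q: False}
  {x: True, f: False, q: False}
  {q: True, f: True, x: False}


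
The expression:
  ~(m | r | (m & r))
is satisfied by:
  {r: False, m: False}


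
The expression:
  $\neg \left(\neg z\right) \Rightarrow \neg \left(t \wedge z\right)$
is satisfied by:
  {t: False, z: False}
  {z: True, t: False}
  {t: True, z: False}


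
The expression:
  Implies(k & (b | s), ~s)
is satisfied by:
  {s: False, k: False}
  {k: True, s: False}
  {s: True, k: False}


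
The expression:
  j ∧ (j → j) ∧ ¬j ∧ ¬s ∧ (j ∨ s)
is never true.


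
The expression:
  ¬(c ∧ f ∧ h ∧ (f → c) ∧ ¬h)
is always true.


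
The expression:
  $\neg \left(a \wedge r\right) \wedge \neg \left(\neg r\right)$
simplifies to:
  $r \wedge \neg a$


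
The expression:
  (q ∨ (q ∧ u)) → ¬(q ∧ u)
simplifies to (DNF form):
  ¬q ∨ ¬u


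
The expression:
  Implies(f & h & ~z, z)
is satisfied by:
  {z: True, h: False, f: False}
  {h: False, f: False, z: False}
  {f: True, z: True, h: False}
  {f: True, h: False, z: False}
  {z: True, h: True, f: False}
  {h: True, z: False, f: False}
  {f: True, h: True, z: True}


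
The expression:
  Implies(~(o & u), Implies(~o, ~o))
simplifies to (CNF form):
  True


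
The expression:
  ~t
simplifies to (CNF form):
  ~t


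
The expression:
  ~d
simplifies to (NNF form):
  ~d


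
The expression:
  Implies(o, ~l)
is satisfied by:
  {l: False, o: False}
  {o: True, l: False}
  {l: True, o: False}


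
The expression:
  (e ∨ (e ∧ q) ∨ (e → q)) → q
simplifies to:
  q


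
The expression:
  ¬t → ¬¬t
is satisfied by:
  {t: True}


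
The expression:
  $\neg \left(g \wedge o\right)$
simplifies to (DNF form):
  $\neg g \vee \neg o$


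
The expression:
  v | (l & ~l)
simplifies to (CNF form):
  v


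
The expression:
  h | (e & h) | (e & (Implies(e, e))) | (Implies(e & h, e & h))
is always true.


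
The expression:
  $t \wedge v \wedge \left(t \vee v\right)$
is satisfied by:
  {t: True, v: True}


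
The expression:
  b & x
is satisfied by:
  {b: True, x: True}


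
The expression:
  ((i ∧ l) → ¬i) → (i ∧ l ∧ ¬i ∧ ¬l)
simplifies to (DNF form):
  i ∧ l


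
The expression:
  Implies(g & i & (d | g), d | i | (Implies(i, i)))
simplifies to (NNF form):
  True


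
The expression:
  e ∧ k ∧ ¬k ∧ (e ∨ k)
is never true.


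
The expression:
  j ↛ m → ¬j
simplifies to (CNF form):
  m ∨ ¬j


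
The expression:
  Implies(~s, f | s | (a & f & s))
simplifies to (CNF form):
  f | s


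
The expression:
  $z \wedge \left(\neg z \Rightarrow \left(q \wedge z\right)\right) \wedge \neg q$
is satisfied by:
  {z: True, q: False}


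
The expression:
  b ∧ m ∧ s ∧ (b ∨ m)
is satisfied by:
  {m: True, b: True, s: True}


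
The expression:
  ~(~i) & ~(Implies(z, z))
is never true.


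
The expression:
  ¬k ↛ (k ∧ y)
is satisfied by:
  {k: False}


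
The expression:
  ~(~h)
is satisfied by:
  {h: True}


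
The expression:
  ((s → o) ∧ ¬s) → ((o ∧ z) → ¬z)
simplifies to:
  s ∨ ¬o ∨ ¬z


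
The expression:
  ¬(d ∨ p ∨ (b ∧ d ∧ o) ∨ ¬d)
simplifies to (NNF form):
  False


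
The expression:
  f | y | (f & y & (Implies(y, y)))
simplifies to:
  f | y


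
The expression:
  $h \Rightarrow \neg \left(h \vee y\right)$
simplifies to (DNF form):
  $\neg h$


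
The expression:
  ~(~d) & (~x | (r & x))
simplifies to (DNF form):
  (d & r) | (d & ~x)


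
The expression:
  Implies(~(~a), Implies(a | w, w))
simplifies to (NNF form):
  w | ~a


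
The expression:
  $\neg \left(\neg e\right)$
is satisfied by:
  {e: True}


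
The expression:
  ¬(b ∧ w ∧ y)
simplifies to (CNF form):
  ¬b ∨ ¬w ∨ ¬y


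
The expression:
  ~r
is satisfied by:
  {r: False}


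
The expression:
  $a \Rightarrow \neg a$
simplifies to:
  $\neg a$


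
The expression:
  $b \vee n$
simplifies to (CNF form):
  $b \vee n$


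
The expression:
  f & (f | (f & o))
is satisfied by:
  {f: True}


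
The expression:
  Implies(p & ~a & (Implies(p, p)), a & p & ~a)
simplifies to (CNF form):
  a | ~p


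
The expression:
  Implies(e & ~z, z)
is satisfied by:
  {z: True, e: False}
  {e: False, z: False}
  {e: True, z: True}


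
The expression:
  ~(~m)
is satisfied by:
  {m: True}


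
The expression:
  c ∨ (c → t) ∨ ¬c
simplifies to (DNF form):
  True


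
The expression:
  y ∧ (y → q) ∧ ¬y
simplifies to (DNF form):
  False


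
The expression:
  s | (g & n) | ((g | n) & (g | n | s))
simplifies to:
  g | n | s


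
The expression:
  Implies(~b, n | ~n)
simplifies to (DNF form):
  True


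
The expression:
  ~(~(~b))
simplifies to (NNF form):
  ~b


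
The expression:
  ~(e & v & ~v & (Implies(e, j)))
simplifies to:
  True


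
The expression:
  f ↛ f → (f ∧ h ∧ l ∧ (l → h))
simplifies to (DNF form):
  True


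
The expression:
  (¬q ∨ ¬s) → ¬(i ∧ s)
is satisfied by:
  {q: True, s: False, i: False}
  {s: False, i: False, q: False}
  {i: True, q: True, s: False}
  {i: True, s: False, q: False}
  {q: True, s: True, i: False}
  {s: True, q: False, i: False}
  {i: True, s: True, q: True}


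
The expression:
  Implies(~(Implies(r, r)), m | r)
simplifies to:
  True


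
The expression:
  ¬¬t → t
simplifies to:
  True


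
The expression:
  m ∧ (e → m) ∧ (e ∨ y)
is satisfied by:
  {m: True, y: True, e: True}
  {m: True, y: True, e: False}
  {m: True, e: True, y: False}


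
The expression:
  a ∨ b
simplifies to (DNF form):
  a ∨ b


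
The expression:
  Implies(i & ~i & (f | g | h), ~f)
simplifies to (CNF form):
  True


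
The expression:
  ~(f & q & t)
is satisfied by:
  {t: False, q: False, f: False}
  {f: True, t: False, q: False}
  {q: True, t: False, f: False}
  {f: True, q: True, t: False}
  {t: True, f: False, q: False}
  {f: True, t: True, q: False}
  {q: True, t: True, f: False}


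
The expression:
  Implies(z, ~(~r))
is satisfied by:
  {r: True, z: False}
  {z: False, r: False}
  {z: True, r: True}


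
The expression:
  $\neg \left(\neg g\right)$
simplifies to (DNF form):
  $g$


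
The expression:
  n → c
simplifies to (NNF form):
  c ∨ ¬n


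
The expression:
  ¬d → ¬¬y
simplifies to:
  d ∨ y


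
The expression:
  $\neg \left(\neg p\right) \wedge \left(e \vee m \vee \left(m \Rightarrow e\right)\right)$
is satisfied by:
  {p: True}


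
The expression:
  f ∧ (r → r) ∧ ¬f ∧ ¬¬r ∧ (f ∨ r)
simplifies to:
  False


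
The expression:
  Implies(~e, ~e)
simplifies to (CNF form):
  True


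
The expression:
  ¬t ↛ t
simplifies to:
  ¬t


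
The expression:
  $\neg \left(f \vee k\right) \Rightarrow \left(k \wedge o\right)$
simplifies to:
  $f \vee k$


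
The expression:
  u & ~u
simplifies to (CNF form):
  False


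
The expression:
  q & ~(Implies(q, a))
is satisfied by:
  {q: True, a: False}


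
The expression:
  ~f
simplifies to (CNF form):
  ~f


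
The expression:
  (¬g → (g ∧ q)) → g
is always true.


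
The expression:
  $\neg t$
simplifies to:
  $\neg t$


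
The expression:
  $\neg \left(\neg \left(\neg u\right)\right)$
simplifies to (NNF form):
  $\neg u$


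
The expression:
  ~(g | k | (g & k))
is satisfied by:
  {g: False, k: False}


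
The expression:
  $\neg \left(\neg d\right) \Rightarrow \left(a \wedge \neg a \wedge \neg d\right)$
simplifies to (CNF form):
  $\neg d$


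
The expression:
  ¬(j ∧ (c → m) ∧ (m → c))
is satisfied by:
  {c: False, j: False, m: False}
  {m: True, c: False, j: False}
  {c: True, m: False, j: False}
  {m: True, c: True, j: False}
  {j: True, m: True, c: False}
  {j: True, c: True, m: False}


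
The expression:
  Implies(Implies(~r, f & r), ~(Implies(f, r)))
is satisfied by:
  {r: False}


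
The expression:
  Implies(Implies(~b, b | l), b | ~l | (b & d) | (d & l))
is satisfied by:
  {b: True, d: True, l: False}
  {b: True, l: False, d: False}
  {d: True, l: False, b: False}
  {d: False, l: False, b: False}
  {b: True, d: True, l: True}
  {b: True, l: True, d: False}
  {d: True, l: True, b: False}


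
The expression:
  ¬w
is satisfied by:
  {w: False}


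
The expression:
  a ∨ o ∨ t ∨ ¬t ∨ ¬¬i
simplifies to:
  True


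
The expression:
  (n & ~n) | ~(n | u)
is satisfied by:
  {n: False, u: False}


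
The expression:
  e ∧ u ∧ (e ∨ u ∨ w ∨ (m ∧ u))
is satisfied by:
  {e: True, u: True}


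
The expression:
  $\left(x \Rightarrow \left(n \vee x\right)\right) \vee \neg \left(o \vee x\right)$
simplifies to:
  $\text{True}$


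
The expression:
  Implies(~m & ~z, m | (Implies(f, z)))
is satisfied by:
  {z: True, m: True, f: False}
  {z: True, m: False, f: False}
  {m: True, z: False, f: False}
  {z: False, m: False, f: False}
  {f: True, z: True, m: True}
  {f: True, z: True, m: False}
  {f: True, m: True, z: False}


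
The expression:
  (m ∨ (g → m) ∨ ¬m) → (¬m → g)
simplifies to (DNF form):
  g ∨ m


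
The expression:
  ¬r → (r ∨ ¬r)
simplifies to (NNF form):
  True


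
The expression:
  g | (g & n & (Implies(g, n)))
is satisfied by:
  {g: True}


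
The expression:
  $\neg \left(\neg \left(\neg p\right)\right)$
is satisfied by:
  {p: False}


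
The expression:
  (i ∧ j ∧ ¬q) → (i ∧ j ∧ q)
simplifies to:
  q ∨ ¬i ∨ ¬j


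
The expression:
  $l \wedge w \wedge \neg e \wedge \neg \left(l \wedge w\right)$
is never true.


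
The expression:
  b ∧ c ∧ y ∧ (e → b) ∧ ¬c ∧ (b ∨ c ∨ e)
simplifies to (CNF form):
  False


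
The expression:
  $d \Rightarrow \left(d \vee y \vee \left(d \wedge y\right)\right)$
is always true.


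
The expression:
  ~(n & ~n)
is always true.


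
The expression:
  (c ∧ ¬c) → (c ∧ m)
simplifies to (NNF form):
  True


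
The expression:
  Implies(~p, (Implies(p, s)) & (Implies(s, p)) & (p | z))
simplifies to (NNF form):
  p | (z & ~s)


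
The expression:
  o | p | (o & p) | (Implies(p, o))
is always true.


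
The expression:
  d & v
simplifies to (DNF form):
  d & v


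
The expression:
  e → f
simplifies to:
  f ∨ ¬e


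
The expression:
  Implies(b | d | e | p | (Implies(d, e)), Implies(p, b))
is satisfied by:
  {b: True, p: False}
  {p: False, b: False}
  {p: True, b: True}


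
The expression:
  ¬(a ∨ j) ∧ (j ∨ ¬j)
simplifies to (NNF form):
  ¬a ∧ ¬j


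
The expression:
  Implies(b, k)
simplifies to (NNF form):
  k | ~b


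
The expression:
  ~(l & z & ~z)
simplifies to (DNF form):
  True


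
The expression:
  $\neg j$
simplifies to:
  $\neg j$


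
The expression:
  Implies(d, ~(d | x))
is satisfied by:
  {d: False}


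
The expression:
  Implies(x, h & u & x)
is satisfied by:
  {u: True, h: True, x: False}
  {u: True, h: False, x: False}
  {h: True, u: False, x: False}
  {u: False, h: False, x: False}
  {x: True, u: True, h: True}


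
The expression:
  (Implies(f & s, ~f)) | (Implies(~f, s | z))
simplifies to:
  True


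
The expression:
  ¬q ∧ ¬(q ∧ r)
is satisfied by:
  {q: False}


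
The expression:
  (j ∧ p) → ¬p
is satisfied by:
  {p: False, j: False}
  {j: True, p: False}
  {p: True, j: False}


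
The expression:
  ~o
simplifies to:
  ~o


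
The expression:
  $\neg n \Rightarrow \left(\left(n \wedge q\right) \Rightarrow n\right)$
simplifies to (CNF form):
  $\text{True}$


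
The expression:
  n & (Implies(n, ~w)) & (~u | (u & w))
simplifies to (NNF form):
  n & ~u & ~w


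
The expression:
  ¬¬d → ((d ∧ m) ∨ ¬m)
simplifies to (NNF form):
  True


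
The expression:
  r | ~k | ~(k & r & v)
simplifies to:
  True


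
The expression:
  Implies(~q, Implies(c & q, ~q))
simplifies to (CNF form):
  True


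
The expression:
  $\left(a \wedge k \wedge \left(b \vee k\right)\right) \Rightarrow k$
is always true.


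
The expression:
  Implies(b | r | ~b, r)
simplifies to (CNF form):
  r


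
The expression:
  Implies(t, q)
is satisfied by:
  {q: True, t: False}
  {t: False, q: False}
  {t: True, q: True}


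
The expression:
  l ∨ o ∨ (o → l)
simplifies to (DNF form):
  True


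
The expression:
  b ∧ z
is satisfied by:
  {z: True, b: True}


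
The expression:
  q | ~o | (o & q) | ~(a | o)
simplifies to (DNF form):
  q | ~o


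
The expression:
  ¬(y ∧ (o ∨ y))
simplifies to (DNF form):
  ¬y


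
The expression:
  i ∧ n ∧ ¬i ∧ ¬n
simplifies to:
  False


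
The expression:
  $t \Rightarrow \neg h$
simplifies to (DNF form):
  $\neg h \vee \neg t$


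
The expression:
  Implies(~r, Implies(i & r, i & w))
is always true.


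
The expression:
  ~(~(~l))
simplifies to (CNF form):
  ~l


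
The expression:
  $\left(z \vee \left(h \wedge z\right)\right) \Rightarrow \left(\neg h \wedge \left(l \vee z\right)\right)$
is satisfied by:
  {h: False, z: False}
  {z: True, h: False}
  {h: True, z: False}


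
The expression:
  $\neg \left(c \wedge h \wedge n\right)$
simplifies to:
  $\neg c \vee \neg h \vee \neg n$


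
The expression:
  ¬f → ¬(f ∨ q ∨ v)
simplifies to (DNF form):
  f ∨ (¬q ∧ ¬v)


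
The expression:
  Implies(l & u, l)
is always true.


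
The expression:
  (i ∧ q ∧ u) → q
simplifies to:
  True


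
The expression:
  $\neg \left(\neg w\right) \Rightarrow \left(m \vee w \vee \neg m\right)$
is always true.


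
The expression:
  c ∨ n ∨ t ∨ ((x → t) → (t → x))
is always true.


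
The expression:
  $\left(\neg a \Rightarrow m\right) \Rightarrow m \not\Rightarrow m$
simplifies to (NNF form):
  $\neg a \wedge \neg m$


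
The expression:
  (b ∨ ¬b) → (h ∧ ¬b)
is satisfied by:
  {h: True, b: False}


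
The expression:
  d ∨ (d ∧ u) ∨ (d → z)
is always true.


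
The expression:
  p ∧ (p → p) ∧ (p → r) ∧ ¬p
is never true.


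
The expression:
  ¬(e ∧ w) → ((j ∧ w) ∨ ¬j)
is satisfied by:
  {w: True, j: False}
  {j: False, w: False}
  {j: True, w: True}


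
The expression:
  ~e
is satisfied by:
  {e: False}


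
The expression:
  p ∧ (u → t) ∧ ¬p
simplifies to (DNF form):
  False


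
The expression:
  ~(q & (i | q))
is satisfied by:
  {q: False}


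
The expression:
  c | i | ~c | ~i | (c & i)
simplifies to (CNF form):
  True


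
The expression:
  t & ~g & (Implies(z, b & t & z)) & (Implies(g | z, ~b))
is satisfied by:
  {t: True, g: False, z: False}


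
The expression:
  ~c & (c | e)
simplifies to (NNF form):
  e & ~c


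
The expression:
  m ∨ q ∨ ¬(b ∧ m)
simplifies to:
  True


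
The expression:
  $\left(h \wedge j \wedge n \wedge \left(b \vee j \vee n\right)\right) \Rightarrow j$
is always true.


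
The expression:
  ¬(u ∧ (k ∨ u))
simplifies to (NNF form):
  ¬u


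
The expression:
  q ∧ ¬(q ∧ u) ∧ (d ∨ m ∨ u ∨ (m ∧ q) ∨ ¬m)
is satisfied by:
  {q: True, u: False}


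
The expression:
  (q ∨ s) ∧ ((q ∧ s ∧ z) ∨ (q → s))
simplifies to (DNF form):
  s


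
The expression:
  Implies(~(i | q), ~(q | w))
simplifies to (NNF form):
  i | q | ~w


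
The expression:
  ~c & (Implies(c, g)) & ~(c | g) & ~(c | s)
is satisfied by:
  {g: False, c: False, s: False}


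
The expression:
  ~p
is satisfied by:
  {p: False}


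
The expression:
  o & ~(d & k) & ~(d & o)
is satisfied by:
  {o: True, d: False}


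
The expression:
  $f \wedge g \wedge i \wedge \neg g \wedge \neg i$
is never true.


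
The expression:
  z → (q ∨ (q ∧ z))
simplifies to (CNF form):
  q ∨ ¬z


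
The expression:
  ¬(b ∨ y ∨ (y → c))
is never true.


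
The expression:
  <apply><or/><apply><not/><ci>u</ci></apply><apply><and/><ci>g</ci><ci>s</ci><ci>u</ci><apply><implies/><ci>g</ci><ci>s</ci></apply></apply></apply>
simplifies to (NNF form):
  <apply><or/><apply><not/><ci>u</ci></apply><apply><and/><ci>g</ci><ci>s</ci></apply></apply>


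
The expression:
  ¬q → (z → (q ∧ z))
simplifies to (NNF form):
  q ∨ ¬z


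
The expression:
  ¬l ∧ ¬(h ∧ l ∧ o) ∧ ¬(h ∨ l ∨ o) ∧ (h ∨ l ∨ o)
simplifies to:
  False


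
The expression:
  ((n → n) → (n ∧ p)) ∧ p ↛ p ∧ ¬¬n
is never true.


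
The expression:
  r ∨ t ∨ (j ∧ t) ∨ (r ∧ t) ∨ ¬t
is always true.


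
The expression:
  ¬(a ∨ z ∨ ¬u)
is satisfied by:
  {u: True, z: False, a: False}


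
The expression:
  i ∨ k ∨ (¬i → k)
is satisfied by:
  {i: True, k: True}
  {i: True, k: False}
  {k: True, i: False}


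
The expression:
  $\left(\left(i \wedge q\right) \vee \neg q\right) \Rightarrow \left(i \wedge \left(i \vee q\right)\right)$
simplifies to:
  $i \vee q$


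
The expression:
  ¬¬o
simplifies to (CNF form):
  o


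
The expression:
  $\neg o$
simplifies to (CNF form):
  $\neg o$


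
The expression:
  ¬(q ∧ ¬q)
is always true.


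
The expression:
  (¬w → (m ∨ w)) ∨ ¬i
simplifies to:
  m ∨ w ∨ ¬i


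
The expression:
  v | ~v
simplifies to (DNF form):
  True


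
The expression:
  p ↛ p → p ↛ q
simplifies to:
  True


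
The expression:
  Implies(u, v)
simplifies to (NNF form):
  v | ~u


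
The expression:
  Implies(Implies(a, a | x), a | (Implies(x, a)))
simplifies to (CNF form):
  a | ~x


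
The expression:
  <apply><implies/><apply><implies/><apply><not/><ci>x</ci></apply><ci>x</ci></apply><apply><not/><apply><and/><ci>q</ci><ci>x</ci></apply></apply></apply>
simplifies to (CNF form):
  <apply><or/><apply><not/><ci>q</ci></apply><apply><not/><ci>x</ci></apply></apply>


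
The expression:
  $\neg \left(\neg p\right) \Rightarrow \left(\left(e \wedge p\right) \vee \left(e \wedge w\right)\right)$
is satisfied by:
  {e: True, p: False}
  {p: False, e: False}
  {p: True, e: True}


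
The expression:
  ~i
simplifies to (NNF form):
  ~i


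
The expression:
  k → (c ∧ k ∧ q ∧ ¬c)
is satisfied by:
  {k: False}


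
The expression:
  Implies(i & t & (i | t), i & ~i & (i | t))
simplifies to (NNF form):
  ~i | ~t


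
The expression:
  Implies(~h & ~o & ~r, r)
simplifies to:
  h | o | r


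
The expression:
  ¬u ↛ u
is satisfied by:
  {u: False}


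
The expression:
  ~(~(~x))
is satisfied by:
  {x: False}


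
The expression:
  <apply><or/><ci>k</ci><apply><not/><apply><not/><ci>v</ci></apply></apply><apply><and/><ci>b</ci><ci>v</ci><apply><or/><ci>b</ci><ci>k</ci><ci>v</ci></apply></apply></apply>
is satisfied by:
  {k: True, v: True}
  {k: True, v: False}
  {v: True, k: False}


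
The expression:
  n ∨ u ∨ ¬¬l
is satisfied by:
  {n: True, l: True, u: True}
  {n: True, l: True, u: False}
  {n: True, u: True, l: False}
  {n: True, u: False, l: False}
  {l: True, u: True, n: False}
  {l: True, u: False, n: False}
  {u: True, l: False, n: False}


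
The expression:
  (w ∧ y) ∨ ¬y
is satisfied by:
  {w: True, y: False}
  {y: False, w: False}
  {y: True, w: True}


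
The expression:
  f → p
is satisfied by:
  {p: True, f: False}
  {f: False, p: False}
  {f: True, p: True}


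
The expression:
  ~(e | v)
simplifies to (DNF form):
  ~e & ~v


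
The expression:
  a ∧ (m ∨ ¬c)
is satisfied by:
  {a: True, m: True, c: False}
  {a: True, c: False, m: False}
  {a: True, m: True, c: True}


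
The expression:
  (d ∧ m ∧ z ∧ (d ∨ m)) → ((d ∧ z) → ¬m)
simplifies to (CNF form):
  ¬d ∨ ¬m ∨ ¬z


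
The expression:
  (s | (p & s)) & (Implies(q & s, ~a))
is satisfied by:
  {s: True, q: False, a: False}
  {s: True, a: True, q: False}
  {s: True, q: True, a: False}


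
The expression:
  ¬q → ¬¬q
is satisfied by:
  {q: True}


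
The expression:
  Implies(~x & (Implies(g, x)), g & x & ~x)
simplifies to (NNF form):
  g | x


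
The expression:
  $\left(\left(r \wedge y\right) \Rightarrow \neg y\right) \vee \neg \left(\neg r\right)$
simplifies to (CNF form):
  $\text{True}$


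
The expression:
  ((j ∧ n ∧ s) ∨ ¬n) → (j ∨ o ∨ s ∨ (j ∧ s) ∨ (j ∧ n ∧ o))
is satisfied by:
  {n: True, o: True, s: True, j: True}
  {n: True, o: True, s: True, j: False}
  {n: True, o: True, j: True, s: False}
  {n: True, o: True, j: False, s: False}
  {n: True, s: True, j: True, o: False}
  {n: True, s: True, j: False, o: False}
  {n: True, s: False, j: True, o: False}
  {n: True, s: False, j: False, o: False}
  {o: True, s: True, j: True, n: False}
  {o: True, s: True, j: False, n: False}
  {o: True, j: True, s: False, n: False}
  {o: True, j: False, s: False, n: False}
  {s: True, j: True, o: False, n: False}
  {s: True, o: False, j: False, n: False}
  {j: True, o: False, s: False, n: False}


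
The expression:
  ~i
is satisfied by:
  {i: False}


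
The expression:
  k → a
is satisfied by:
  {a: True, k: False}
  {k: False, a: False}
  {k: True, a: True}


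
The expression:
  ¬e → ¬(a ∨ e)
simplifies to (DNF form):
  e ∨ ¬a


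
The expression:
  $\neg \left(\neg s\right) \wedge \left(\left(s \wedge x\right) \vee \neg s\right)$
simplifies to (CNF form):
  $s \wedge x$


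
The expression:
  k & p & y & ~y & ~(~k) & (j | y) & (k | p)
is never true.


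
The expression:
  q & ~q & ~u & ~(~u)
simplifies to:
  False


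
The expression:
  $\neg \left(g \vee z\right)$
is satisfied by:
  {g: False, z: False}


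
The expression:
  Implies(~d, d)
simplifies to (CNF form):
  d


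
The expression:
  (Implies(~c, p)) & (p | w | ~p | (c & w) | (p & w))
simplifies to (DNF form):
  c | p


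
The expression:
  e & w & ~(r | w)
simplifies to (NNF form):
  False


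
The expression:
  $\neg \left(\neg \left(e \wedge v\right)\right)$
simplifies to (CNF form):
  $e \wedge v$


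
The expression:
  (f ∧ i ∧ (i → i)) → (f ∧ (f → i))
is always true.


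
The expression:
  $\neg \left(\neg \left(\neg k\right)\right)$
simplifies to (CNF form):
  $\neg k$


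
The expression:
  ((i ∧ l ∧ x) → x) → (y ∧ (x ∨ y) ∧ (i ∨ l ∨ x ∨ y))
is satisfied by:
  {y: True}


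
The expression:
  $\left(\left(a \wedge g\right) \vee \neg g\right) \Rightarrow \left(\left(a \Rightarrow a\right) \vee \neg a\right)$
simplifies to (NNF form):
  $\text{True}$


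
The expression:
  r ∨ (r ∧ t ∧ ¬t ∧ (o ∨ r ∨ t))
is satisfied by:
  {r: True}


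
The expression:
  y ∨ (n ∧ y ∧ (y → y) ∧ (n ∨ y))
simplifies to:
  y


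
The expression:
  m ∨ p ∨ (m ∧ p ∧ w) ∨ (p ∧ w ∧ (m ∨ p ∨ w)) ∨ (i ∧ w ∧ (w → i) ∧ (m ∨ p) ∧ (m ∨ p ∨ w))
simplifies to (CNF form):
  m ∨ p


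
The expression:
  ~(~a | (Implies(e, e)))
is never true.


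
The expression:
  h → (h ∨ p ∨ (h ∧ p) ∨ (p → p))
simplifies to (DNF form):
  True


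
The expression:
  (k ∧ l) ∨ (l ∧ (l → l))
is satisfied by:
  {l: True}


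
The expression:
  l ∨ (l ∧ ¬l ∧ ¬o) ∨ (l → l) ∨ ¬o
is always true.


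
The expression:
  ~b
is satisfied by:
  {b: False}


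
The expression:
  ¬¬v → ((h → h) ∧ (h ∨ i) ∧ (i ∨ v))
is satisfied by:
  {i: True, h: True, v: False}
  {i: True, v: False, h: False}
  {h: True, v: False, i: False}
  {h: False, v: False, i: False}
  {i: True, h: True, v: True}
  {i: True, v: True, h: False}
  {h: True, v: True, i: False}


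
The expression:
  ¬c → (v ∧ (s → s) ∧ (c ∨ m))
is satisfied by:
  {c: True, m: True, v: True}
  {c: True, m: True, v: False}
  {c: True, v: True, m: False}
  {c: True, v: False, m: False}
  {m: True, v: True, c: False}
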